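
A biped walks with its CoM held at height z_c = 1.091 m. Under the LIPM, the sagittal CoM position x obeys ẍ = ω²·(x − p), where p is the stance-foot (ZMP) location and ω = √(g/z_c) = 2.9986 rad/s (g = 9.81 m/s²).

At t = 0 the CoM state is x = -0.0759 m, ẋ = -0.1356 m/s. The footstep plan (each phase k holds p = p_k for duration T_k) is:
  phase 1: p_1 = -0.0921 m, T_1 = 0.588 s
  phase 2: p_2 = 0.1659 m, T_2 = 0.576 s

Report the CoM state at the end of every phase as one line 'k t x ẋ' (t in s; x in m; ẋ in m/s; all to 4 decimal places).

phase 1: p=-0.0921, T=0.588, ωT=1.763177, cosh=3.001215, sinh=2.829716; start (x,ẋ)=(-0.075900, -0.135600) → end (x,ẋ)=(-0.171443, -0.269505)
phase 2: p=0.1659, T=0.576, ωT=1.727194, cosh=2.901314, sinh=2.723532; start (x,ẋ)=(-0.171443, -0.269505) → end (x,ẋ)=(-1.057621, -3.536927)

1 0.5880 -0.1714 -0.2695
2 1.1640 -1.0576 -3.5369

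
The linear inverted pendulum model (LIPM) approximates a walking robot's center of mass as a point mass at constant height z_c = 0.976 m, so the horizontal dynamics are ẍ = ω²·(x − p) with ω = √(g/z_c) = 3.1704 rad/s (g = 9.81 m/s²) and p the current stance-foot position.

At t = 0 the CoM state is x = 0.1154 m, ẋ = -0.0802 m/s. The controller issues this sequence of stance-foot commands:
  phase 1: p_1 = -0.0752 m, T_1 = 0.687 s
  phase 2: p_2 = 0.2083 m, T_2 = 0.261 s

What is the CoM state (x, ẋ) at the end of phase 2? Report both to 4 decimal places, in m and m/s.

x = 1.4967, ẋ = 4.4439

phase 1: p=-0.0752, T=0.687, ωT=2.178065, cosh=4.471232, sinh=4.357971; start (x,ẋ)=(0.115400, -0.080200) → end (x,ẋ)=(0.666775, 2.274835)
phase 2: p=0.2083, T=0.261, ωT=0.827474, cosh=1.362343, sinh=0.925191; start (x,ẋ)=(0.666775, 2.274835) → end (x,ẋ)=(1.496747, 4.443917)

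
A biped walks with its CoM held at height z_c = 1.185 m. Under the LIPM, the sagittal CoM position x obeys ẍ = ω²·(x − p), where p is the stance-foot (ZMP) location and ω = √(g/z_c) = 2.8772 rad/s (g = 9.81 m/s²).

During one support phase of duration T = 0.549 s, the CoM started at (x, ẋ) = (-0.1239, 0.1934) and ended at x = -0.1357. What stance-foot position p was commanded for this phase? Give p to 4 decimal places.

p = -0.0141

ωT = 2.8772·0.549 = 1.579583; cosh(ωT) = 2.529496, sinh(ωT) = 2.323435
x(T) = p + (x₀−p)·cosh(ωT) + (ẋ₀/ω)·sinh(ωT) ⇒ p·(1 − cosh) = x(T) − x₀·cosh − (ẋ₀/ω)·sinh
numerator   = -0.1357 − (-0.1239)·2.529496 − (0.1934/2.8772)·2.323435 = 0.021528
denominator = 1 − 2.529496 = -1.529496
p = 0.021528 / -1.529496 = -0.0141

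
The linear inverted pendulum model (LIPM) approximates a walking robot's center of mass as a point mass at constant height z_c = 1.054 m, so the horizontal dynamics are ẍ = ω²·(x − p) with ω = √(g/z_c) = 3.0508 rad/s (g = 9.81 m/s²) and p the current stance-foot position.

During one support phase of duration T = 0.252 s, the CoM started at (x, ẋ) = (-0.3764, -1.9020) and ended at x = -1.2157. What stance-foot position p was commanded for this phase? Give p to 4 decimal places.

p = 0.6268

ωT = 3.0508·0.252 = 0.768802; cosh(ωT) = 1.310374, sinh(ωT) = 0.846806
x(T) = p + (x₀−p)·cosh(ωT) + (ẋ₀/ω)·sinh(ωT) ⇒ p·(1 − cosh) = x(T) − x₀·cosh − (ẋ₀/ω)·sinh
numerator   = -1.2157 − (-0.3764)·1.310374 − (-1.9020/3.0508)·0.846806 = -0.194540
denominator = 1 − 1.310374 = -0.310374
p = -0.194540 / -0.310374 = 0.6268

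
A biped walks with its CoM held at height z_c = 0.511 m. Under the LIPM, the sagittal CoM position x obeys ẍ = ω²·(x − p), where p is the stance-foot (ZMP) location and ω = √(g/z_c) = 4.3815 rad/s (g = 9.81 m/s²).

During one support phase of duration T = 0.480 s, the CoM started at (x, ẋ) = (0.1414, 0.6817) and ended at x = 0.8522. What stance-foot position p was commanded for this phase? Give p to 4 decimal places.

p = 0.1151

ωT = 4.3815·0.480 = 2.103120; cosh(ωT) = 4.156882, sinh(ωT) = 4.034807
x(T) = p + (x₀−p)·cosh(ωT) + (ẋ₀/ω)·sinh(ωT) ⇒ p·(1 − cosh) = x(T) − x₀·cosh − (ẋ₀/ω)·sinh
numerator   = 0.8522 − (0.1414)·4.156882 − (0.6817/4.3815)·4.034807 = -0.363342
denominator = 1 − 4.156882 = -3.156882
p = -0.363342 / -3.156882 = 0.1151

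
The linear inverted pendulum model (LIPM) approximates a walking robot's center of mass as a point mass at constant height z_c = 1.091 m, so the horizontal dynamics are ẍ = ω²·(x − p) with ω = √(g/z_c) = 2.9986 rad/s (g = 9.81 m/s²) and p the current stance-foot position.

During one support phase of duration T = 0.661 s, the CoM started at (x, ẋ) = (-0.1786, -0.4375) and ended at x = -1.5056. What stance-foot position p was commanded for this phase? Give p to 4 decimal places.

ωT = 2.9986·0.661 = 1.982075; cosh(ωT) = 3.697784, sinh(ωT) = 3.560001
x(T) = p + (x₀−p)·cosh(ωT) + (ẋ₀/ω)·sinh(ωT) ⇒ p·(1 − cosh) = x(T) − x₀·cosh − (ẋ₀/ω)·sinh
numerator   = -1.5056 − (-0.1786)·3.697784 − (-0.4375/2.9986)·3.560001 = -0.325767
denominator = 1 − 3.697784 = -2.697784
p = -0.325767 / -2.697784 = 0.1208

p = 0.1208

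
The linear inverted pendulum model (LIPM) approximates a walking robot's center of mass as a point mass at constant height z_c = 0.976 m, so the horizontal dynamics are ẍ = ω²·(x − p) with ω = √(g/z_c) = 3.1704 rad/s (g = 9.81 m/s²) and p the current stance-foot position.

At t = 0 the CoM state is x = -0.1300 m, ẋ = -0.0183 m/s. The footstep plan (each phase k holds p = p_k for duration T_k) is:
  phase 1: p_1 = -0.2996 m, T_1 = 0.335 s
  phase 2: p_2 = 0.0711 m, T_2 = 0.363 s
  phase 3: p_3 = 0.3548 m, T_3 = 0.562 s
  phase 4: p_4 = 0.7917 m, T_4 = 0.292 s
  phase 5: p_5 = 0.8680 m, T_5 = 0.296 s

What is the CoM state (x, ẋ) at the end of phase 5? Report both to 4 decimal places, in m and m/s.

x = 0.1192, ẋ = -2.0331

phase 1: p=-0.2996, T=0.335, ωT=1.062084, cosh=1.619064, sinh=1.273329; start (x,ẋ)=(-0.130000, -0.018300) → end (x,ẋ)=(-0.032357, 0.655040)
phase 2: p=0.0711, T=0.363, ωT=1.150855, cosh=1.738631, sinh=1.422264; start (x,ẋ)=(-0.032357, 0.655040) → end (x,ẋ)=(0.185083, 0.672371)
phase 3: p=0.3548, T=0.562, ωT=1.781765, cosh=3.054336, sinh=2.885995; start (x,ẋ)=(0.185083, 0.672371) → end (x,ẋ)=(0.448482, 0.500775)
phase 4: p=0.7917, T=0.292, ωT=0.925757, cosh=1.460004, sinh=1.063773; start (x,ẋ)=(0.448482, 0.500775) → end (x,ẋ)=(0.458626, -0.426400)
phase 5: p=0.8680, T=0.296, ωT=0.938438, cosh=1.473613, sinh=1.082374; start (x,ẋ)=(0.458626, -0.426400) → end (x,ẋ)=(0.119168, -2.033139)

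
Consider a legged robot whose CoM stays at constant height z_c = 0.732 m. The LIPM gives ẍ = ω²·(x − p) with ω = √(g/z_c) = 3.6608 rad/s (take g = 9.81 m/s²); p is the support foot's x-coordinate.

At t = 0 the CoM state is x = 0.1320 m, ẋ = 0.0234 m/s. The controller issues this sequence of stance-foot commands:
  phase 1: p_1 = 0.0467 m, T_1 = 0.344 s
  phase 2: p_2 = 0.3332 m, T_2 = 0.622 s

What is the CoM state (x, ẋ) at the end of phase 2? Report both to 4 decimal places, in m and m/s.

phase 1: p=0.0467, T=0.344, ωT=1.259315, cosh=1.903428, sinh=1.619580; start (x,ẋ)=(0.132000, 0.023400) → end (x,ẋ)=(0.219415, 0.550280)
phase 2: p=0.3332, T=0.622, ωT=2.277018, cosh=4.925078, sinh=4.822488; start (x,ẋ)=(0.219415, 0.550280) → end (x,ẋ)=(0.497701, 0.701392)

x = 0.4977, ẋ = 0.7014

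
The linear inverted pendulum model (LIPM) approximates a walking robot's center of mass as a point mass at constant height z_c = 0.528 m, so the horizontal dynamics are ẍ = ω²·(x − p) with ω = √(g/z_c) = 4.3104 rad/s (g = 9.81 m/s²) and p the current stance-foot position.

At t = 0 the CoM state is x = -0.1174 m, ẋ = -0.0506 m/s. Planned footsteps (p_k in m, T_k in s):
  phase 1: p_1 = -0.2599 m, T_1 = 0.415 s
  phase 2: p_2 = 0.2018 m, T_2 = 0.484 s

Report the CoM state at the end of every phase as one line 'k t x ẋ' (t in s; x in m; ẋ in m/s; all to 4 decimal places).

phase 1: p=-0.2599, T=0.415, ωT=1.788816, cosh=3.074762, sinh=2.907604; start (x,ẋ)=(-0.117400, -0.050600) → end (x,ẋ)=(0.144121, 1.630360)
phase 2: p=0.2018, T=0.484, ωT=2.086234, cosh=4.089338, sinh=3.965184; start (x,ẋ)=(0.144121, 1.630360) → end (x,ẋ)=(1.465717, 5.681272)

1 0.4150 0.1441 1.6304
2 0.8990 1.4657 5.6813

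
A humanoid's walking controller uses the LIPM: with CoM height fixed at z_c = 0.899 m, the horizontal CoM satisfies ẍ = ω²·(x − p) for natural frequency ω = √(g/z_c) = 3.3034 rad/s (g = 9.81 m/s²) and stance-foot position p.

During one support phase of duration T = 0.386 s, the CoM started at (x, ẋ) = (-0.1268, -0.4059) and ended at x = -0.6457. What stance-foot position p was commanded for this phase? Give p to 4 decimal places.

ωT = 3.3034·0.386 = 1.275112; cosh(ωT) = 1.929252, sinh(ωT) = 1.649852
x(T) = p + (x₀−p)·cosh(ωT) + (ẋ₀/ω)·sinh(ωT) ⇒ p·(1 − cosh) = x(T) − x₀·cosh − (ẋ₀/ω)·sinh
numerator   = -0.6457 − (-0.1268)·1.929252 − (-0.4059/3.3034)·1.649852 = -0.198348
denominator = 1 − 1.929252 = -0.929252
p = -0.198348 / -0.929252 = 0.2134

p = 0.2134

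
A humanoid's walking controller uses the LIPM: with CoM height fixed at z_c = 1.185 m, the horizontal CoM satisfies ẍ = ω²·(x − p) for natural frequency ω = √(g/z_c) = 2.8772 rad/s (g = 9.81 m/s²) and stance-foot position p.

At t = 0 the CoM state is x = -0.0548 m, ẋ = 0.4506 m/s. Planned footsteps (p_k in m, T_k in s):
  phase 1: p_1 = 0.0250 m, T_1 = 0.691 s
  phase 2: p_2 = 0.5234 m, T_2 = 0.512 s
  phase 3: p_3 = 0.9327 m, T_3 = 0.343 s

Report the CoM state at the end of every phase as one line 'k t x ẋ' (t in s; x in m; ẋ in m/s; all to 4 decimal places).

phase 1: p=0.0250, T=0.691, ωT=1.988145, cosh=3.719463, sinh=3.582514; start (x,ẋ)=(-0.054800, 0.450600) → end (x,ẋ)=(0.289246, 0.853443)
phase 2: p=0.5234, T=0.512, ωT=1.473126, cosh=2.296031, sinh=2.066823; start (x,ẋ)=(0.289246, 0.853443) → end (x,ẋ)=(0.598843, 0.567099)
phase 3: p=0.9327, T=0.343, ωT=0.986880, cosh=1.527794, sinh=1.155056; start (x,ẋ)=(0.598843, 0.567099) → end (x,ẋ)=(0.650298, -0.243105)

1 0.6910 0.2892 0.8534
2 1.2030 0.5988 0.5671
3 1.5460 0.6503 -0.2431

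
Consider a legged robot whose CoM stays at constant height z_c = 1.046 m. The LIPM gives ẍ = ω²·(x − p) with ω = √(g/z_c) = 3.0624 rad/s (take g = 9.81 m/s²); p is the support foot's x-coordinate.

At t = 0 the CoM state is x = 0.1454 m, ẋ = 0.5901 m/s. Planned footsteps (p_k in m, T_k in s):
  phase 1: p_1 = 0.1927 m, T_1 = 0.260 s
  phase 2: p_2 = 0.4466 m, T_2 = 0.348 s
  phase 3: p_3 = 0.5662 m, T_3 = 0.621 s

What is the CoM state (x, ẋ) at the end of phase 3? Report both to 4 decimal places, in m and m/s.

phase 1: p=0.1927, T=0.260, ωT=0.796224, cosh=1.334091, sinh=0.883062; start (x,ẋ)=(0.145400, 0.590100) → end (x,ẋ)=(0.299757, 0.659334)
phase 2: p=0.4466, T=0.348, ωT=1.065715, cosh=1.623698, sinh=1.279217; start (x,ẋ)=(0.299757, 0.659334) → end (x,ẋ)=(0.483586, 0.495304)
phase 3: p=0.5662, T=0.621, ωT=1.901750, cosh=3.423457, sinh=3.274150; start (x,ẋ)=(0.483586, 0.495304) → end (x,ẋ)=(0.812925, 0.867299)

x = 0.8129, ẋ = 0.8673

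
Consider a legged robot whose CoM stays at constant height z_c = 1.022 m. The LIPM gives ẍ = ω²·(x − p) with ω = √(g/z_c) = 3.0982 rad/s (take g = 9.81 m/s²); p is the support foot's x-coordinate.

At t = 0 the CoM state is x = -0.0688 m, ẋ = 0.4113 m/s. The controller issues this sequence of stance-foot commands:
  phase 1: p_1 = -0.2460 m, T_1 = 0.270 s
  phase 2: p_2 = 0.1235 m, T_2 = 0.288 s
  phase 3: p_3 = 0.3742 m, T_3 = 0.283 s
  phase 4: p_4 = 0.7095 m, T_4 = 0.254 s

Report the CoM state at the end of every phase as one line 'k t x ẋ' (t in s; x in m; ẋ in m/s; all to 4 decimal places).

1 0.2700 0.1214 1.0785
2 0.5580 0.4740 1.5304
3 0.8410 1.0056 2.4643
4 1.0950 1.7947 4.0663

phase 1: p=-0.2460, T=0.270, ωT=0.836514, cosh=1.370762, sinh=0.937544; start (x,ẋ)=(-0.068800, 0.411300) → end (x,ẋ)=(0.121362, 1.078507)
phase 2: p=0.1235, T=0.288, ωT=0.892282, cosh=1.425206, sinh=1.015486; start (x,ẋ)=(0.121362, 1.078507) → end (x,ẋ)=(0.473952, 1.530369)
phase 3: p=0.3742, T=0.283, ωT=0.876791, cosh=1.409645, sinh=0.993529; start (x,ẋ)=(0.473952, 1.530369) → end (x,ẋ)=(1.005572, 2.464329)
phase 4: p=0.7095, T=0.254, ωT=0.786943, cosh=1.325952, sinh=0.870718; start (x,ẋ)=(1.005572, 2.464329) → end (x,ẋ)=(1.794653, 4.066285)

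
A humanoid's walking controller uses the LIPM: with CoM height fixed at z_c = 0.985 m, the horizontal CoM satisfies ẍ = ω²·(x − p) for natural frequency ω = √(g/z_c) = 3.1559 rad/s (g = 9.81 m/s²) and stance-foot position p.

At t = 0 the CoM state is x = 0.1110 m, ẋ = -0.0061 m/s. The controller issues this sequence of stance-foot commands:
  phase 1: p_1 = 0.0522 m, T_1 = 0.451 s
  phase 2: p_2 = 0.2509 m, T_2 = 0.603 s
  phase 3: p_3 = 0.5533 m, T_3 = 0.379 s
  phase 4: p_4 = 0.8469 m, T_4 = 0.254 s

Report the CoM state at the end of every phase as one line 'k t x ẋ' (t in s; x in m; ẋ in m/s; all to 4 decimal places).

1 0.4510 0.1775 0.3494
2 1.0540 0.3624 0.4385
3 1.4330 0.4175 -0.1137
4 1.6870 0.2399 -1.3586

phase 1: p=0.0522, T=0.451, ωT=1.423311, cosh=2.195878, sinh=1.954963; start (x,ẋ)=(0.111000, -0.006100) → end (x,ẋ)=(0.177539, 0.349382)
phase 2: p=0.2509, T=0.603, ωT=1.903008, cosh=3.427577, sinh=3.278457; start (x,ẋ)=(0.177539, 0.349382) → end (x,ẋ)=(0.362399, 0.438503)
phase 3: p=0.5533, T=0.379, ωT=1.196086, cosh=1.804762, sinh=1.502386; start (x,ẋ)=(0.362399, 0.438503) → end (x,ẋ)=(0.417521, -0.113743)
phase 4: p=0.8469, T=0.254, ωT=0.801599, cosh=1.338856, sinh=0.890245; start (x,ẋ)=(0.417521, -0.113743) → end (x,ẋ)=(0.239937, -1.358636)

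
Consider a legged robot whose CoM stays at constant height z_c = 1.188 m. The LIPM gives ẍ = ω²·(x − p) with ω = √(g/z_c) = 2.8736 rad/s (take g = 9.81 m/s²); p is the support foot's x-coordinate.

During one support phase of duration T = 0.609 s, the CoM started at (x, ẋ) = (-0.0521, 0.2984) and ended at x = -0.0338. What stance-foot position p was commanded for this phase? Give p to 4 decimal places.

p = 0.0861

ωT = 2.8736·0.609 = 1.750022; cosh(ωT) = 2.964251, sinh(ωT) = 2.790481
x(T) = p + (x₀−p)·cosh(ωT) + (ẋ₀/ω)·sinh(ωT) ⇒ p·(1 − cosh) = x(T) − x₀·cosh − (ẋ₀/ω)·sinh
numerator   = -0.0338 − (-0.0521)·2.964251 − (0.2984/2.8736)·2.790481 = -0.169131
denominator = 1 − 2.964251 = -1.964251
p = -0.169131 / -1.964251 = 0.0861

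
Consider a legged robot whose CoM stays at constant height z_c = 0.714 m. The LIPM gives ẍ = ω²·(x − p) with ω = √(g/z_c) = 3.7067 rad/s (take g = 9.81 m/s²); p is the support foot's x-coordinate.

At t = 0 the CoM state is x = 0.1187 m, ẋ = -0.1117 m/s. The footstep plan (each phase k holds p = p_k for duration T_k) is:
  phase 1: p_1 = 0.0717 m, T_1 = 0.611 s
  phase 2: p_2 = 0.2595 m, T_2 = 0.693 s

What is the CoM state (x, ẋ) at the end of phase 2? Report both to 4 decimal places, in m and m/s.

x = 0.0869, ẋ = -0.5888

phase 1: p=0.0717, T=0.611, ωT=2.264794, cosh=4.866495, sinh=4.762643; start (x,ẋ)=(0.118700, -0.111700) → end (x,ẋ)=(0.156905, 0.286136)
phase 2: p=0.2595, T=0.693, ωT=2.568743, cosh=6.563022, sinh=6.486390; start (x,ẋ)=(0.156905, 0.286136) → end (x,ẋ)=(0.086878, -0.588790)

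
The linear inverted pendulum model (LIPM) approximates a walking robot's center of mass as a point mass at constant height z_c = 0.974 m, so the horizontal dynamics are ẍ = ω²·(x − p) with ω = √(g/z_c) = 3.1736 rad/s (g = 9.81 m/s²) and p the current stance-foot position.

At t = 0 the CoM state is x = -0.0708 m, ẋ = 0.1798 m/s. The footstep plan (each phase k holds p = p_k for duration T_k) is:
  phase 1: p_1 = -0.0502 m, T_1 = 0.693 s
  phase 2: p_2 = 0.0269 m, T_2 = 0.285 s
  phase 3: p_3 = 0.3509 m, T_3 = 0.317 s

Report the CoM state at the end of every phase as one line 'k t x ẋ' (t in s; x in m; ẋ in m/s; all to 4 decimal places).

phase 1: p=-0.0502, T=0.693, ωT=2.199305, cosh=4.564811, sinh=4.453931; start (x,ẋ)=(-0.070800, 0.179800) → end (x,ẋ)=(0.108102, 0.529572)
phase 2: p=0.0269, T=0.285, ωT=0.904476, cosh=1.437695, sinh=1.032942; start (x,ẋ)=(0.108102, 0.529572) → end (x,ẋ)=(0.316008, 1.027555)
phase 3: p=0.3509, T=0.317, ωT=1.006031, cosh=1.550197, sinh=1.184529; start (x,ẋ)=(0.316008, 1.027555) → end (x,ẋ)=(0.680341, 1.461747)

1 0.6930 0.1081 0.5296
2 0.9780 0.3160 1.0276
3 1.2950 0.6803 1.4617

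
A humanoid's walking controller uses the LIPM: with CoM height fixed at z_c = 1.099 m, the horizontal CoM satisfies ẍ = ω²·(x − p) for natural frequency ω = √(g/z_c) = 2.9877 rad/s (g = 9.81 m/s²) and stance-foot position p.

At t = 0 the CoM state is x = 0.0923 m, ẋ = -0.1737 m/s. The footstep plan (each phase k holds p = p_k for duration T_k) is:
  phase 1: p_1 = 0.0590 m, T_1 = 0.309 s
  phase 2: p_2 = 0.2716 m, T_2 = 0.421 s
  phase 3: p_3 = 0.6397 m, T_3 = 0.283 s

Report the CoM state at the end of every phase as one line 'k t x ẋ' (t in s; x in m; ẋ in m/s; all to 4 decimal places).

1 0.3090 0.0459 -0.1477
2 0.7300 -0.2374 -1.3709
3 1.0130 -1.0059 -4.3801

phase 1: p=0.0590, T=0.309, ωT=0.923199, cosh=1.457289, sinh=1.060043; start (x,ẋ)=(0.092300, -0.173700) → end (x,ẋ)=(0.045899, -0.147667)
phase 2: p=0.2716, T=0.421, ωT=1.257822, cosh=1.901012, sinh=1.616739; start (x,ẋ)=(0.045899, -0.147667) → end (x,ẋ)=(-0.237368, -1.370929)
phase 3: p=0.6397, T=0.283, ωT=0.845519, cosh=1.379261, sinh=0.949926; start (x,ẋ)=(-0.237368, -1.370929) → end (x,ẋ)=(-1.005887, -4.380071)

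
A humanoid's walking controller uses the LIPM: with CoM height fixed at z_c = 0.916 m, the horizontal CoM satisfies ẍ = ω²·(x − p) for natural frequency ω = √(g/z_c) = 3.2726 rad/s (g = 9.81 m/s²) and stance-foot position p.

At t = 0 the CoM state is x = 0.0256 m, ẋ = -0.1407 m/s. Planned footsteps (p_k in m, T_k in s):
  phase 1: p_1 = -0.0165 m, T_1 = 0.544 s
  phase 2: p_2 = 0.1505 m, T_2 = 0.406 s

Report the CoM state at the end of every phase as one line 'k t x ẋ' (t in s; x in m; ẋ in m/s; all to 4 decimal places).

phase 1: p=-0.0165, T=0.544, ωT=1.780294, cosh=3.050095, sinh=2.881507; start (x,ẋ)=(0.025600, -0.140700) → end (x,ẋ)=(-0.011977, -0.032145)
phase 2: p=0.1505, T=0.406, ωT=1.328676, cosh=2.020433, sinh=1.755606; start (x,ẋ)=(-0.011977, -0.032145) → end (x,ẋ)=(-0.195017, -0.998438)

1 0.5440 -0.0120 -0.0321
2 0.9500 -0.1950 -0.9984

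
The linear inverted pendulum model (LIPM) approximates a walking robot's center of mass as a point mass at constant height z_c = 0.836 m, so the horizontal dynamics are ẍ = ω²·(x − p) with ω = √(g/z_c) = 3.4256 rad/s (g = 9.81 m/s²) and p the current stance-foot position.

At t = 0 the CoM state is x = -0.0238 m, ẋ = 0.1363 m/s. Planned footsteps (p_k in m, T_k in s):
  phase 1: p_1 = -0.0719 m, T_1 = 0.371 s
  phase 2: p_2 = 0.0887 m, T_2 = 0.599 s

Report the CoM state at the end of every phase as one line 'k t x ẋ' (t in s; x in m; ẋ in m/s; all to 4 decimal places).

1 0.3710 0.0859 0.5325
2 0.9700 0.6725 2.0696

phase 1: p=-0.0719, T=0.371, ωT=1.270898, cosh=1.922315, sinh=1.641735; start (x,ẋ)=(-0.023800, 0.136300) → end (x,ẋ)=(0.085886, 0.532522)
phase 2: p=0.0887, T=0.599, ωT=2.051934, cosh=3.955714, sinh=3.827228; start (x,ẋ)=(0.085886, 0.532522) → end (x,ẋ)=(0.672525, 2.069611)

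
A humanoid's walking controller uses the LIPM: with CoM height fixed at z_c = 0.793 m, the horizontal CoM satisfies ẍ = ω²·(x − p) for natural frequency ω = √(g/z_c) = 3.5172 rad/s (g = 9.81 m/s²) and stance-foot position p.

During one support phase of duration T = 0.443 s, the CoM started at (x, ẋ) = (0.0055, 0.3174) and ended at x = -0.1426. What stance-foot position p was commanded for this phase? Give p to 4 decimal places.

ωT = 3.5172·0.443 = 1.558120; cosh(ωT) = 2.480206, sinh(ωT) = 2.269675
x(T) = p + (x₀−p)·cosh(ωT) + (ẋ₀/ω)·sinh(ωT) ⇒ p·(1 − cosh) = x(T) − x₀·cosh − (ẋ₀/ω)·sinh
numerator   = -0.1426 − (0.0055)·2.480206 − (0.3174/3.5172)·2.269675 = -0.361062
denominator = 1 − 2.480206 = -1.480206
p = -0.361062 / -1.480206 = 0.2439

p = 0.2439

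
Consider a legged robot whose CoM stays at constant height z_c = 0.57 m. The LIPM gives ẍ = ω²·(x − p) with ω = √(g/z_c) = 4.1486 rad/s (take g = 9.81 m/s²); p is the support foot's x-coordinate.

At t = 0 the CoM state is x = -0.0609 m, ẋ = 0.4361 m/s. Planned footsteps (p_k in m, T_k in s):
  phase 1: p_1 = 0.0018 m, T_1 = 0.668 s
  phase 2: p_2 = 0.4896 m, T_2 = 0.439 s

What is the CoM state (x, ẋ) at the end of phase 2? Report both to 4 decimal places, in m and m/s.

phase 1: p=0.0018, T=0.668, ωT=2.771265, cosh=8.020707, sinh=7.958124; start (x,ẋ)=(-0.060900, 0.436100) → end (x,ẋ)=(0.335458, 1.427785)
phase 2: p=0.4896, T=0.439, ωT=1.821235, cosh=3.170657, sinh=3.008831; start (x,ẋ)=(0.335458, 1.427785) → end (x,ẋ)=(1.036390, 2.602950)

x = 1.0364, ẋ = 2.6030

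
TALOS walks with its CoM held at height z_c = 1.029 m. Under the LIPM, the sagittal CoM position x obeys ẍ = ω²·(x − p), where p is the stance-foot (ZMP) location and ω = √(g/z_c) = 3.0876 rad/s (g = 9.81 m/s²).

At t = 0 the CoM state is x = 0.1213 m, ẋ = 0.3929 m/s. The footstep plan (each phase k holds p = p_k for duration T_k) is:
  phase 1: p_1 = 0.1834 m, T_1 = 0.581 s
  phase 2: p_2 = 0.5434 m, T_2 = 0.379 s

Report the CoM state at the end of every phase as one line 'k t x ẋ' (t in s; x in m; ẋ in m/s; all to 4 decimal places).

phase 1: p=0.1834, T=0.581, ωT=1.793896, cosh=3.089571, sinh=2.923260; start (x,ẋ)=(0.121300, 0.392900) → end (x,ẋ)=(0.363525, 0.653387)
phase 2: p=0.5434, T=0.379, ωT=1.170200, cosh=1.766472, sinh=1.456167; start (x,ẋ)=(0.363525, 0.653387) → end (x,ẋ)=(0.533805, 0.345461)

1 0.5810 0.3635 0.6534
2 0.9600 0.5338 0.3455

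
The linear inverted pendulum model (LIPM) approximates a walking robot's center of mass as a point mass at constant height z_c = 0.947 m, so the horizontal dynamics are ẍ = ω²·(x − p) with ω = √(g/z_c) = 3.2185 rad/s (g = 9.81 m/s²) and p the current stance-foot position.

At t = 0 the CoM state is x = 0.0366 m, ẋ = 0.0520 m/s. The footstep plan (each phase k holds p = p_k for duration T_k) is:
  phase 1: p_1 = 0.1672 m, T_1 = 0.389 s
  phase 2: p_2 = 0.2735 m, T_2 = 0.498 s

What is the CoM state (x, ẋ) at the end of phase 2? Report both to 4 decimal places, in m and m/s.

x = -0.9994, ẋ = -4.0008

phase 1: p=0.1672, T=0.389, ωT=1.251997, cosh=1.891626, sinh=1.605693; start (x,ẋ)=(0.036600, 0.052000) → end (x,ẋ)=(-0.053904, -0.576566)
phase 2: p=0.2735, T=0.498, ωT=1.602813, cosh=2.584157, sinh=2.382828; start (x,ẋ)=(-0.053904, -0.576566) → end (x,ẋ)=(-0.999426, -4.000840)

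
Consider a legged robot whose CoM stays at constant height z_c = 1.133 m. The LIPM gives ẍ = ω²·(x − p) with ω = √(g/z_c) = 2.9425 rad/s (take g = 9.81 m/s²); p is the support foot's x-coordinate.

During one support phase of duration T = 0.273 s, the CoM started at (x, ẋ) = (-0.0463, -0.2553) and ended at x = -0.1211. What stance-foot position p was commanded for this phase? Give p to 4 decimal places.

p = -0.0541

ωT = 2.9425·0.273 = 0.803303; cosh(ωT) = 1.340375, sinh(ωT) = 0.892528
x(T) = p + (x₀−p)·cosh(ωT) + (ẋ₀/ω)·sinh(ωT) ⇒ p·(1 − cosh) = x(T) − x₀·cosh − (ẋ₀/ω)·sinh
numerator   = -0.1211 − (-0.0463)·1.340375 − (-0.2553/2.9425)·0.892528 = 0.018398
denominator = 1 − 1.340375 = -0.340375
p = 0.018398 / -0.340375 = -0.0541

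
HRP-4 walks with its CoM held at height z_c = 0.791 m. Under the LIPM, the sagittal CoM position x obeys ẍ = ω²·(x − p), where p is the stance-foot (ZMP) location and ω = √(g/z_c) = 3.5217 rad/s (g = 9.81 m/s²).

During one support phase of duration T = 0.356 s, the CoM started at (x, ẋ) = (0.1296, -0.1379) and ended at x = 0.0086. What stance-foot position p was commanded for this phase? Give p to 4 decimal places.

p = 0.1944

ωT = 3.5217·0.356 = 1.253725; cosh(ωT) = 1.894404, sinh(ωT) = 1.608965
x(T) = p + (x₀−p)·cosh(ωT) + (ẋ₀/ω)·sinh(ωT) ⇒ p·(1 − cosh) = x(T) − x₀·cosh − (ẋ₀/ω)·sinh
numerator   = 0.0086 − (0.1296)·1.894404 − (-0.1379/3.5217)·1.608965 = -0.173912
denominator = 1 − 1.894404 = -0.894404
p = -0.173912 / -0.894404 = 0.1944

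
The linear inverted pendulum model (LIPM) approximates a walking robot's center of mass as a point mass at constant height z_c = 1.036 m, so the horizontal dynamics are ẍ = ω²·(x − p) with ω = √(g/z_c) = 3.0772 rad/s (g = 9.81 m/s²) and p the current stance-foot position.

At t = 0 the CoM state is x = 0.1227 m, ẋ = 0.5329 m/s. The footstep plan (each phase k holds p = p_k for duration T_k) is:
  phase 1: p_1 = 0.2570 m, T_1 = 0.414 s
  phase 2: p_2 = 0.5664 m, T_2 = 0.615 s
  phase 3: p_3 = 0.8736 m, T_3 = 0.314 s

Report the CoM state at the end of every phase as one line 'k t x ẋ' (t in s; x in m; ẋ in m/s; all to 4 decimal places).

1 0.4140 0.2835 0.3462
2 1.0290 -0.0288 -1.6482
3 1.3430 -1.0858 -5.6000

phase 1: p=0.2570, T=0.414, ωT=1.273961, cosh=1.927353, sinh=1.647631; start (x,ẋ)=(0.122700, 0.532900) → end (x,ẋ)=(0.283488, 0.346173)
phase 2: p=0.5664, T=0.615, ωT=1.892478, cosh=3.393245, sinh=3.242547; start (x,ẋ)=(0.283488, 0.346173) → end (x,ẋ)=(-0.028815, -1.648234)
phase 3: p=0.8736, T=0.314, ωT=0.966241, cosh=1.504279, sinh=1.123768; start (x,ẋ)=(-0.028815, -1.648234) → end (x,ẋ)=(-1.085805, -5.600007)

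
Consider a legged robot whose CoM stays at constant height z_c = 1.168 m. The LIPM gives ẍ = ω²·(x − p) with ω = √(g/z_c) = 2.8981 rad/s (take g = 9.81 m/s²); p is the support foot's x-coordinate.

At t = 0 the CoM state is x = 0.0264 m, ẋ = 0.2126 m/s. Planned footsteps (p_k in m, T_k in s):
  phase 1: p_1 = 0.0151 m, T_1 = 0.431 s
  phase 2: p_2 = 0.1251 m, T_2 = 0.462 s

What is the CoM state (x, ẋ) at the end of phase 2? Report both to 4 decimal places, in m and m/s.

phase 1: p=0.0151, T=0.431, ωT=1.249081, cosh=1.886953, sinh=1.600184; start (x,ẋ)=(0.026400, 0.212600) → end (x,ẋ)=(0.153810, 0.453570)
phase 2: p=0.1251, T=0.462, ωT=1.338922, cosh=2.038529, sinh=1.776401; start (x,ẋ)=(0.153810, 0.453570) → end (x,ẋ)=(0.461642, 1.072417)

x = 0.4616, ẋ = 1.0724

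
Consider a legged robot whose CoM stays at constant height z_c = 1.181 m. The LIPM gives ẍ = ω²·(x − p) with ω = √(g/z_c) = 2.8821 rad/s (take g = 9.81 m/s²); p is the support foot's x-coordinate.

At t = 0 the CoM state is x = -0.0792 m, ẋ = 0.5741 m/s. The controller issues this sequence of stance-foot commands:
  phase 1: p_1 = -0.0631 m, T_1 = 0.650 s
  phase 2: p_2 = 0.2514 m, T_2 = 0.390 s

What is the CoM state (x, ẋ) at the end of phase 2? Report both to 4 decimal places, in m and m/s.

x = 1.5450, ẋ = 4.0539

phase 1: p=-0.0631, T=0.650, ωT=1.873365, cosh=3.331886, sinh=3.178280; start (x,ẋ)=(-0.079200, 0.574100) → end (x,ẋ)=(0.516354, 1.765358)
phase 2: p=0.2514, T=0.390, ωT=1.124019, cosh=1.701084, sinh=1.376113; start (x,ẋ)=(0.516354, 1.765358) → end (x,ẋ)=(1.545013, 4.053855)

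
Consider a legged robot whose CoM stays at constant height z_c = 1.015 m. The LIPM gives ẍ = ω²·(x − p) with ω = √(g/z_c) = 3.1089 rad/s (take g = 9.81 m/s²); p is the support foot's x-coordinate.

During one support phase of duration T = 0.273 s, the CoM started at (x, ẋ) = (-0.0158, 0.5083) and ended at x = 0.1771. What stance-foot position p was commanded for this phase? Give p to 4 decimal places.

ωT = 3.1089·0.273 = 0.848730; cosh(ωT) = 1.382317, sinh(ωT) = 0.954359
x(T) = p + (x₀−p)·cosh(ωT) + (ẋ₀/ω)·sinh(ωT) ⇒ p·(1 − cosh) = x(T) − x₀·cosh − (ẋ₀/ω)·sinh
numerator   = 0.1771 − (-0.0158)·1.382317 − (0.5083/3.1089)·0.954359 = 0.042904
denominator = 1 − 1.382317 = -0.382317
p = 0.042904 / -0.382317 = -0.1122

p = -0.1122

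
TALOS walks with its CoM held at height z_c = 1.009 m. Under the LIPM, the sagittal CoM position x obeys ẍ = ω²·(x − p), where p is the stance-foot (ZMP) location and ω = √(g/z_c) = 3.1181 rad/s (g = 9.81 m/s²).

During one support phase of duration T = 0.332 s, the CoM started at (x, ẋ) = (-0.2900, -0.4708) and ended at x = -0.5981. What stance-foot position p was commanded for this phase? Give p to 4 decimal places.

p = -0.0810

ωT = 3.1181·0.332 = 1.035209; cosh(ωT) = 1.585424, sinh(ωT) = 1.230272
x(T) = p + (x₀−p)·cosh(ωT) + (ẋ₀/ω)·sinh(ωT) ⇒ p·(1 − cosh) = x(T) − x₀·cosh − (ẋ₀/ω)·sinh
numerator   = -0.5981 − (-0.2900)·1.585424 − (-0.4708/3.1181)·1.230272 = 0.047431
denominator = 1 − 1.585424 = -0.585424
p = 0.047431 / -0.585424 = -0.0810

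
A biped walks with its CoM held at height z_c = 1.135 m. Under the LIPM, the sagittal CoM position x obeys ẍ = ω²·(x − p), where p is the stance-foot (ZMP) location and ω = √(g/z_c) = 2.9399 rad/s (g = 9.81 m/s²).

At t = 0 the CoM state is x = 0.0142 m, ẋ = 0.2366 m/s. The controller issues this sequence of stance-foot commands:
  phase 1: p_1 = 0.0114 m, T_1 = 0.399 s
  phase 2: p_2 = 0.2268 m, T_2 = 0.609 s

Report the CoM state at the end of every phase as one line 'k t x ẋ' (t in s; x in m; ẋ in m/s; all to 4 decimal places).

1 0.3990 0.1339 0.4309
2 1.0080 0.3678 0.5320

phase 1: p=0.0114, T=0.399, ωT=1.173020, cosh=1.770585, sinh=1.461154; start (x,ẋ)=(0.014200, 0.236600) → end (x,ẋ)=(0.133950, 0.430948)
phase 2: p=0.2268, T=0.609, ωT=1.790399, cosh=3.079368, sinh=2.912475; start (x,ẋ)=(0.133950, 0.430948) → end (x,ẋ)=(0.367808, 0.532028)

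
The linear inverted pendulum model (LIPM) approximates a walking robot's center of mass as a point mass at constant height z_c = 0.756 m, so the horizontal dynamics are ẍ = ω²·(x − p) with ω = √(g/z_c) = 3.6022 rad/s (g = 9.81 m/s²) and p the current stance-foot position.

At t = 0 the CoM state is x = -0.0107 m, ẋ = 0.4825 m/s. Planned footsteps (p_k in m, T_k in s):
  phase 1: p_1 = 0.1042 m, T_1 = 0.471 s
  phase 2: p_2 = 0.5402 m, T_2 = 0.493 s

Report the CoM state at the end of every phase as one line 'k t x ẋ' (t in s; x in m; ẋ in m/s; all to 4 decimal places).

phase 1: p=0.1042, T=0.471, ωT=1.696636, cosh=2.819432, sinh=2.636133; start (x,ẋ)=(-0.010700, 0.482500) → end (x,ẋ)=(0.133347, 0.269300)
phase 2: p=0.5402, T=0.493, ωT=1.775885, cosh=3.037418, sinh=2.868085; start (x,ẋ)=(0.133347, 0.269300) → end (x,ẋ)=(-0.481167, -3.385397)

1 0.4710 0.1333 0.2693
2 0.9640 -0.4812 -3.3854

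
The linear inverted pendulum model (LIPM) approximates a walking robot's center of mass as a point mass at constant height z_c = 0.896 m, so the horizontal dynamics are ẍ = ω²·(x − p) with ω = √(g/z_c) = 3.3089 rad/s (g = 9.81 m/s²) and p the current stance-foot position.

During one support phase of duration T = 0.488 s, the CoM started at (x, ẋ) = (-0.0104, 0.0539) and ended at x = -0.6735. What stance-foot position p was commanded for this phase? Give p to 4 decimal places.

ωT = 3.3089·0.488 = 1.614743; cosh(ωT) = 2.612769, sinh(ωT) = 2.413828
x(T) = p + (x₀−p)·cosh(ωT) + (ẋ₀/ω)·sinh(ωT) ⇒ p·(1 − cosh) = x(T) − x₀·cosh − (ẋ₀/ω)·sinh
numerator   = -0.6735 − (-0.0104)·2.612769 − (0.0539/3.3089)·2.413828 = -0.685647
denominator = 1 − 2.612769 = -1.612769
p = -0.685647 / -1.612769 = 0.4251

p = 0.4251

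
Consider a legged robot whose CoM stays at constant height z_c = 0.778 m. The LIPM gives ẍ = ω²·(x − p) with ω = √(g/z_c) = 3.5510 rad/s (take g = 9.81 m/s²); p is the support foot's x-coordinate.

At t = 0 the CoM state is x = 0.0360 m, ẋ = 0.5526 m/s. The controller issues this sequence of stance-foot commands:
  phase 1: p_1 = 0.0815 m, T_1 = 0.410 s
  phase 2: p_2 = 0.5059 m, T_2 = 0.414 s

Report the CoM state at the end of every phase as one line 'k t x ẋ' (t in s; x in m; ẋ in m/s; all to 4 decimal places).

phase 1: p=0.0815, T=0.410, ωT=1.455910, cosh=2.260786, sinh=2.027598; start (x,ẋ)=(0.036000, 0.552600) → end (x,ẋ)=(0.294165, 0.921710)
phase 2: p=0.5059, T=0.414, ωT=1.470114, cosh=2.289815, sinh=2.059916; start (x,ẋ)=(0.294165, 0.921710) → end (x,ẋ)=(0.555746, 0.561757)

1 0.4100 0.2942 0.9217
2 0.8240 0.5557 0.5618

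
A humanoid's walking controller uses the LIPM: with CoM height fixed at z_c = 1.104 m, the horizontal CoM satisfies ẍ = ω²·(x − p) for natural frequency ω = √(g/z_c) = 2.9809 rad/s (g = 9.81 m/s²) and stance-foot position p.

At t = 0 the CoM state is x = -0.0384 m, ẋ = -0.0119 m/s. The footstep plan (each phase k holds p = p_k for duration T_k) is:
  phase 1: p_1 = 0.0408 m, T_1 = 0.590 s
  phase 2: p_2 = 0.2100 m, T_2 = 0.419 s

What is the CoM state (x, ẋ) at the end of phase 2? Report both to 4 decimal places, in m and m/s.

x = -0.9531, ẋ = -3.3113

phase 1: p=0.0408, T=0.590, ωT=1.758731, cosh=2.988665, sinh=2.816401; start (x,ẋ)=(-0.038400, -0.011900) → end (x,ẋ)=(-0.207146, -0.700482)
phase 2: p=0.2100, T=0.419, ωT=1.248997, cosh=1.886818, sinh=1.600026; start (x,ẋ)=(-0.207146, -0.700482) → end (x,ẋ)=(-0.953068, -3.311265)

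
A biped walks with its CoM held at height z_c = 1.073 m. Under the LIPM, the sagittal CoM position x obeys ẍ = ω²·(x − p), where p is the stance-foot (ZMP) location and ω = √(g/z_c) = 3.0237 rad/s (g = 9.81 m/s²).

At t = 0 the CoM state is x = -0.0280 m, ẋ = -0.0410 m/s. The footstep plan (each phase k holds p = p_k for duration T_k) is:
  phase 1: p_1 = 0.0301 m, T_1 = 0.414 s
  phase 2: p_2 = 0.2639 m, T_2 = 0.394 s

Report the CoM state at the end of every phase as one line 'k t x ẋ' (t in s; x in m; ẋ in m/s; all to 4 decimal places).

phase 1: p=0.0301, T=0.414, ωT=1.251812, cosh=1.891329, sinh=1.605343; start (x,ẋ)=(-0.028000, -0.041000) → end (x,ẋ)=(-0.101554, -0.359566)
phase 2: p=0.2639, T=0.394, ωT=1.191338, cosh=1.797648, sinh=1.493834; start (x,ẋ)=(-0.101554, -0.359566) → end (x,ẋ)=(-0.570698, -2.297094)

1 0.4140 -0.1016 -0.3596
2 0.8080 -0.5707 -2.2971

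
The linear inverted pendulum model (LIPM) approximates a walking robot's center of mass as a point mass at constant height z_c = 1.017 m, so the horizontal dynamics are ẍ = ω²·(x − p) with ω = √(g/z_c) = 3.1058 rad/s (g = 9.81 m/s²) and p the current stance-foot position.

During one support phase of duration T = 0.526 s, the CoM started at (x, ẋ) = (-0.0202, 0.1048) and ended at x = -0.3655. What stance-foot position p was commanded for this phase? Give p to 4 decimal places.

ωT = 3.1058·0.526 = 1.633651; cosh(ωT) = 2.658879, sinh(ωT) = 2.463663
x(T) = p + (x₀−p)·cosh(ωT) + (ẋ₀/ω)·sinh(ωT) ⇒ p·(1 − cosh) = x(T) − x₀·cosh − (ẋ₀/ω)·sinh
numerator   = -0.3655 − (-0.0202)·2.658879 − (0.1048/3.1058)·2.463663 = -0.394923
denominator = 1 − 2.658879 = -1.658879
p = -0.394923 / -1.658879 = 0.2381

p = 0.2381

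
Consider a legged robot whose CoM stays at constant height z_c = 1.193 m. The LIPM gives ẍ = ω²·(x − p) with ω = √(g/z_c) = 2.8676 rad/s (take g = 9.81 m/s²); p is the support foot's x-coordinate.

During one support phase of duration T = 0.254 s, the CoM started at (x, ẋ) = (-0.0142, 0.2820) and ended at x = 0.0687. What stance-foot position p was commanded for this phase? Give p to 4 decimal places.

p = -0.0314

ωT = 2.8676·0.254 = 0.728370; cosh(ωT) = 1.277198, sinh(ωT) = 0.794503
x(T) = p + (x₀−p)·cosh(ωT) + (ẋ₀/ω)·sinh(ωT) ⇒ p·(1 − cosh) = x(T) − x₀·cosh − (ẋ₀/ω)·sinh
numerator   = 0.0687 − (-0.0142)·1.277198 − (0.2820/2.8676)·0.794503 = 0.008705
denominator = 1 − 1.277198 = -0.277198
p = 0.008705 / -0.277198 = -0.0314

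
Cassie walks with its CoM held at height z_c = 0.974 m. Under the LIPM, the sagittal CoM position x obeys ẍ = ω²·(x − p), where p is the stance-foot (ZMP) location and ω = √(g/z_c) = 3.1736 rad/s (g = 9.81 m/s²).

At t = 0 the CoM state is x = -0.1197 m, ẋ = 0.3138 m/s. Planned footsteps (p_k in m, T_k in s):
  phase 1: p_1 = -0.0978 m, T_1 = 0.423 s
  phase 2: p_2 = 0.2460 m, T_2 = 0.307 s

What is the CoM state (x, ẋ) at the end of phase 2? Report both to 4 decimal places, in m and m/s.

phase 1: p=-0.0978, T=0.423, ωT=1.342433, cosh=2.044778, sinh=1.783568; start (x,ẋ)=(-0.119700, 0.313800) → end (x,ẋ)=(0.033775, 0.517690)
phase 2: p=0.2460, T=0.307, ωT=0.974295, cosh=1.513379, sinh=1.135921; start (x,ẋ)=(0.033775, 0.517690) → end (x,ẋ)=(0.110120, 0.018401)

x = 0.1101, ẋ = 0.0184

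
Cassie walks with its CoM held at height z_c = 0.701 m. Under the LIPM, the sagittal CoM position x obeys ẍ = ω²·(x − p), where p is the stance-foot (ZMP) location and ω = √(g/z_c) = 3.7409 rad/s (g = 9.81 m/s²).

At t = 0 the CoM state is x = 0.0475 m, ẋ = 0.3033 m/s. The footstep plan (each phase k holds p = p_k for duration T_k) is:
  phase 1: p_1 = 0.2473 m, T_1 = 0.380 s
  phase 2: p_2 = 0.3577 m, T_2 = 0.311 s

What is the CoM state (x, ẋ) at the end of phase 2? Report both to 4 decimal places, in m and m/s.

x = -0.6341, ẋ = -3.5021

phase 1: p=0.2473, T=0.380, ωT=1.421542, cosh=2.192423, sinh=1.951082; start (x,ẋ)=(0.047500, 0.303300) → end (x,ẋ)=(-0.032559, -0.793339)
phase 2: p=0.3577, T=0.311, ωT=1.163420, cosh=1.756639, sinh=1.444223; start (x,ẋ)=(-0.032559, -0.793339) → end (x,ẋ)=(-0.634122, -3.502057)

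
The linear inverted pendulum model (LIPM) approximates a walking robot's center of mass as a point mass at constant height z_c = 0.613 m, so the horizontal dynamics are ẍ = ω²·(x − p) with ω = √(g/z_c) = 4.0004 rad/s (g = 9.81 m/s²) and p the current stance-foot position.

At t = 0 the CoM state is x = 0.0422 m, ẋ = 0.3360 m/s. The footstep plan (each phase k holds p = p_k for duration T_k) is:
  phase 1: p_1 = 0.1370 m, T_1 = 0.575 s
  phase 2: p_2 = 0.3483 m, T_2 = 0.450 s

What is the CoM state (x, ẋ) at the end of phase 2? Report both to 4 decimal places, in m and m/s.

phase 1: p=0.1370, T=0.575, ωT=2.300230, cosh=5.038356, sinh=4.938120; start (x,ẋ)=(0.042200, 0.336000) → end (x,ẋ)=(0.074124, -0.179835)
phase 2: p=0.3483, T=0.450, ωT=1.800180, cosh=3.108003, sinh=2.942734; start (x,ẋ)=(0.074124, -0.179835) → end (x,ẋ)=(-0.636127, -3.786552)

x = -0.6361, ẋ = -3.7866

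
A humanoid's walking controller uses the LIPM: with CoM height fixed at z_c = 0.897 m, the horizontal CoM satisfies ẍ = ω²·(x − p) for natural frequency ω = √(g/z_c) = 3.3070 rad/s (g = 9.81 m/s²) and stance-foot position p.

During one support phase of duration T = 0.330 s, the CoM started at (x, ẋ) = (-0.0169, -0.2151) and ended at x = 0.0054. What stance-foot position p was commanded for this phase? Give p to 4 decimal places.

ωT = 3.3070·0.330 = 1.091310; cosh(ωT) = 1.656975, sinh(ωT) = 1.321198
x(T) = p + (x₀−p)·cosh(ωT) + (ẋ₀/ω)·sinh(ωT) ⇒ p·(1 − cosh) = x(T) − x₀·cosh − (ẋ₀/ω)·sinh
numerator   = 0.0054 − (-0.0169)·1.656975 − (-0.2151/3.3070)·1.321198 = 0.119339
denominator = 1 − 1.656975 = -0.656975
p = 0.119339 / -0.656975 = -0.1816

p = -0.1816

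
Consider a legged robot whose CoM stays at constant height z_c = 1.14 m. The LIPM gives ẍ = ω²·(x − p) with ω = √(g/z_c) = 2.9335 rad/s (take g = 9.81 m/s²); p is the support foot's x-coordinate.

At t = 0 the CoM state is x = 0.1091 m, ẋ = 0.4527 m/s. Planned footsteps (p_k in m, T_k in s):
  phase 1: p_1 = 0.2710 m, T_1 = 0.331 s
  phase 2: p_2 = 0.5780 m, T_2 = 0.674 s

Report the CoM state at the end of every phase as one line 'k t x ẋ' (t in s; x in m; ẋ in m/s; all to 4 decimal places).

phase 1: p=0.2710, T=0.331, ωT=0.970989, cosh=1.509631, sinh=1.130922; start (x,ẋ)=(0.109100, 0.452700) → end (x,ẋ)=(0.201116, 0.146297)
phase 2: p=0.5780, T=0.674, ωT=1.977179, cosh=3.680400, sinh=3.541940; start (x,ẋ)=(0.201116, 0.146297) → end (x,ẋ)=(-0.632445, -3.377505)

1 0.3310 0.2011 0.1463
2 1.0050 -0.6324 -3.3775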